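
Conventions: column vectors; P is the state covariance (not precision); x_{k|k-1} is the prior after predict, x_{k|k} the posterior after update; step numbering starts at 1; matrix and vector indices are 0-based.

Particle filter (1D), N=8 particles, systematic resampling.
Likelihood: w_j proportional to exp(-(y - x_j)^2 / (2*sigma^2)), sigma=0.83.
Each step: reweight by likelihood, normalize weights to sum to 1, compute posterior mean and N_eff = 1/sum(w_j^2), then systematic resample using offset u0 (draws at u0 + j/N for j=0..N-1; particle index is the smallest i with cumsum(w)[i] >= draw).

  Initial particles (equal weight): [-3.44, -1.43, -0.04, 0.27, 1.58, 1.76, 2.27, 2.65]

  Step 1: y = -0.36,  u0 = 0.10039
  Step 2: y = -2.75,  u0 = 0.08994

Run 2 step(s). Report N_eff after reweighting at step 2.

N_eff = 1.1608

step 1: w=[0.0005, 0.1957, 0.4170, 0.3368, 0.0292, 0.0172, 0.0030, 0.0006]  mean=-0.1223  Neff=3.0601  idx=[1, 2, 2, 2, 2, 3, 3, 4]
step 2: w=[0.9276, 0.0159, 0.0159, 0.0159, 0.0159, 0.0044, 0.0044, 0.0000]  mean=-1.3266  Neff=1.1608  idx=[0, 0, 0, 0, 0, 0, 0, 3]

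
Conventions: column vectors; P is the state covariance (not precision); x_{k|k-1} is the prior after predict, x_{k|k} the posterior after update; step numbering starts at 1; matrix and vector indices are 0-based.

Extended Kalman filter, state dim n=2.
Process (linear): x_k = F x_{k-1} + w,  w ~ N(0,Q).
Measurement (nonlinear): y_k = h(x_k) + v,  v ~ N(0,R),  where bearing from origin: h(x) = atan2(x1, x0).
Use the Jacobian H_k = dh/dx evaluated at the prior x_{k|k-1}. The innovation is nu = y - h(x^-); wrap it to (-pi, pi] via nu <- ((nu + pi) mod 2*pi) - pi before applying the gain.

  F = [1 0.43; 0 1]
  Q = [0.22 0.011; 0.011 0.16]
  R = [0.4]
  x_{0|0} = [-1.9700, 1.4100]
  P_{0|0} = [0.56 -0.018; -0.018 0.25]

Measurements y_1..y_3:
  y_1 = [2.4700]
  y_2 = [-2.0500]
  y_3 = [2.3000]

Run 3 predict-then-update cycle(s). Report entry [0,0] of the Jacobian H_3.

H_jac[0,0] = -0.1475

step 1: x^-=[-1.3637, 1.4100]  P^-=[0.8107 0.1005; 0.1005 0.4100]  H_jac=[-0.3664 -0.3544]  S=[0.5865]  K=[-0.5673; -0.3106]  nu=[0.1305]  x^+=[-1.4377, 1.3695]  P^+=[0.6220 -0.0028; -0.0028 0.3534]
step 2: x^-=[-0.8489, 1.3695]  P^-=[0.9049 0.1601; 0.1601 0.5134]  H_jac=[-0.5275 -0.3270]  S=[0.7620]  K=[-0.6952; -0.3312]  nu=[2.1075]  x^+=[-2.3140, 0.6715]  P^+=[0.5366 -0.0153; -0.0153 0.4298]
step 3: x^-=[-2.0253, 0.6715]  P^-=[0.8230 0.1805; 0.1805 0.5898]  H_jac=[-0.1475 -0.4449]  S=[0.5583]  K=[-0.3612; -0.5177]  nu=[-0.5215]  x^+=[-1.8369, 0.9414]  P^+=[0.7501 0.0761; 0.0761 0.4402]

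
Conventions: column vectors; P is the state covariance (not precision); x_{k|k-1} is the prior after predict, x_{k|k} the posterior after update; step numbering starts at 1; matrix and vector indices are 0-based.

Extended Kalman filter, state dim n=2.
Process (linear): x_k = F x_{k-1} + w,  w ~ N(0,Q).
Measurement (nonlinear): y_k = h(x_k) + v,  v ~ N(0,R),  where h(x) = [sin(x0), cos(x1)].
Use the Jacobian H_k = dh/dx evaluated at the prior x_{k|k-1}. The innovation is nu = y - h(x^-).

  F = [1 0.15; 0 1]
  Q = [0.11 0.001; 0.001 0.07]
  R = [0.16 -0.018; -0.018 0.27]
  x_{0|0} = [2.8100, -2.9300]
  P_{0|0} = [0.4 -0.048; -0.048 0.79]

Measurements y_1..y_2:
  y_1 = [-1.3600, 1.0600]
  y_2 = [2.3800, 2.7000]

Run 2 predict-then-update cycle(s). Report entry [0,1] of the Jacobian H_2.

H_jac[0,1] = 0.0000

step 1: x^-=[2.3705, -2.9300]  P^-=[0.5134 0.0715; 0.0715 0.8600]  H_jac=[-0.7171 0.0000; 0.0000 0.2100]  S=[0.4240 -0.0288; -0.0288 0.3079]  K=[-0.8705 -0.0326; -0.0816 0.5789]  nu=[-2.0569, 2.0377]  x^+=[4.0946, -1.5824]  P^+=[0.1934 0.0327; 0.0327 0.7513]
step 2: x^-=[3.8573, -1.5824]  P^-=[0.3301 0.1464; 0.1464 0.8213]  H_jac=[-0.7547 0.0000; 0.0000 0.9999]  S=[0.3480 -0.1285; -0.1285 1.0911]  K=[-0.6966 0.0522; -0.0415 0.7477]  nu=[3.0361, 2.7116]  x^+=[1.8837, 0.3193]  P^+=[0.1489 0.0266; 0.0266 0.2026]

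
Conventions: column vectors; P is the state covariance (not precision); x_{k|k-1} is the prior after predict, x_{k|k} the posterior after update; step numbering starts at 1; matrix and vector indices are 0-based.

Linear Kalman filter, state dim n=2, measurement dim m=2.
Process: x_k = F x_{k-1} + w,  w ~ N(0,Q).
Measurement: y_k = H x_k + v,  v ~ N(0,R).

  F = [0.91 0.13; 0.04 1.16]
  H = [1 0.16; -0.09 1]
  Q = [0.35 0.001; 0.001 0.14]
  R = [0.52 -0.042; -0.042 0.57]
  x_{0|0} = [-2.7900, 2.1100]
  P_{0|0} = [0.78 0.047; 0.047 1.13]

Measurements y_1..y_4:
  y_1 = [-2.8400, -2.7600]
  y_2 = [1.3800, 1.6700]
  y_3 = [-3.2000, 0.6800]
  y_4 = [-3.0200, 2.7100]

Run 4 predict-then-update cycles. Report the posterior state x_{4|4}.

step 1: x^-=[-2.2646, 2.3360]  P^-=[1.0261 0.2497; 0.2497 1.6661]  S=[1.6687 0.3783; 0.3783 2.1995]  K=[0.6479 -0.0399; 0.1456 0.7222]  nu=[-0.9492, -5.2998]  x^+=[-2.6680, -1.6300]  P^+=[0.3417 -0.0192; -0.0192 0.4038]
step 2: x^-=[-2.6398, -1.9975]  P^-=[0.6352 0.0540; 0.0540 0.6822]  S=[1.1899 0.0631; 0.0631 1.2476]  K=[0.5427 -0.0300; 0.1085 0.5374]  nu=[4.3394, 3.4299]  x^+=[-0.3880, 0.3167]  P^+=[0.2857 -0.0142; -0.0142 0.3005]
step 3: x^-=[-0.3119, 0.3519]  P^-=[0.5883 0.0416; 0.0416 0.5435]  S=[1.1356 0.0330; 0.0330 1.1107]  K=[0.5247 -0.0258; 0.0992 0.4830]  nu=[-2.9444, 0.3000]  x^+=[-1.8646, 0.2047]  P^+=[0.2758 -0.0119; -0.0119 0.2700]
step 4: x^-=[-1.6702, 0.1629]  P^-=[0.5802 0.0391; 0.0391 0.5027]  S=[1.1256 0.0248; 0.0248 1.0704]  K=[0.5215 -0.0243; 0.0960 0.4641]  nu=[-1.3759, 2.3968]  x^+=[-2.4460, 1.1433]  P^+=[0.2740 -0.0111; -0.0111 0.2595]

x_post = [-2.4460, 1.1433]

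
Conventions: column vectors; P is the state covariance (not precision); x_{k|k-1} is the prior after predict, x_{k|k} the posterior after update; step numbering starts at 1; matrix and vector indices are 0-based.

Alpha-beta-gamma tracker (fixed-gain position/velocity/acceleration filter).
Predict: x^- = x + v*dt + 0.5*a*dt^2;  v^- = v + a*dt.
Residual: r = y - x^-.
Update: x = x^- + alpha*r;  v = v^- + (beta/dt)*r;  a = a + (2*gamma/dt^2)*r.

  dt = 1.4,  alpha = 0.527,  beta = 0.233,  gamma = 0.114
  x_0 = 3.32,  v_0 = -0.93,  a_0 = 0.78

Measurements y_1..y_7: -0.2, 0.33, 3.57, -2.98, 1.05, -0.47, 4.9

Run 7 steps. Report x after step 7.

x_post = 2.2382

step 1: x_pred=2.7824  r=-2.9824  x^+=1.2107  v^+=-0.3344  a^+=0.4331
step 2: x_pred=1.1670  r=-0.8370  x^+=0.7259  v^+=0.1326  a^+=0.3357
step 3: x_pred=1.2406  r=2.3294  x^+=2.4682  v^+=0.9903  a^+=0.6067
step 4: x_pred=4.4492  r=-7.4292  x^+=0.5340  v^+=0.6032  a^+=-0.2575
step 5: x_pred=1.1261  r=-0.0761  x^+=1.0860  v^+=0.2300  a^+=-0.2664
step 6: x_pred=1.1470  r=-1.6170  x^+=0.2948  v^+=-0.4120  a^+=-0.4545
step 7: x_pred=-0.7274  r=5.6274  x^+=2.2382  v^+=-0.1118  a^+=0.2001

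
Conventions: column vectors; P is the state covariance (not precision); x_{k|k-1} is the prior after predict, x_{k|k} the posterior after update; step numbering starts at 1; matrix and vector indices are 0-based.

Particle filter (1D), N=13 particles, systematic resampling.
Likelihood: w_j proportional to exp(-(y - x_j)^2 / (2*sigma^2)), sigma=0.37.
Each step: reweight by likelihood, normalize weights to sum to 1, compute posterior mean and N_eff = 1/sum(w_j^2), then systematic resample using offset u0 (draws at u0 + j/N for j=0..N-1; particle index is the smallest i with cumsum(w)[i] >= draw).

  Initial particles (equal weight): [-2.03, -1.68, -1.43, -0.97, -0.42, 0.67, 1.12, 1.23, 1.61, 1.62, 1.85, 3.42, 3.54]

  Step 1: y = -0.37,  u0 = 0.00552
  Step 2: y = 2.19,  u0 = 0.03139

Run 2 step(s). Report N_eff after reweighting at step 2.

N_eff = 10.0000

step 1: w=[0.0000, 0.0015, 0.0127, 0.2069, 0.7637, 0.0148, 0.0002, 0.0001, 0.0000, 0.0000, 0.0000, 0.0000, 0.0000]  mean=-0.5319  Neff=1.5963  idx=[2, 3, 3, 4, 4, 4, 4, 4, 4, 4, 4, 4, 4]
step 2: w=[0.0000, 0.0000, 0.0000, 0.1000, 0.1000, 0.1000, 0.1000, 0.1000, 0.1000, 0.1000, 0.1000, 0.1000, 0.1000]  mean=-0.4200  Neff=10.0000  idx=[3, 4, 4, 5, 6, 7, 7, 8, 9, 10, 11, 11, 12]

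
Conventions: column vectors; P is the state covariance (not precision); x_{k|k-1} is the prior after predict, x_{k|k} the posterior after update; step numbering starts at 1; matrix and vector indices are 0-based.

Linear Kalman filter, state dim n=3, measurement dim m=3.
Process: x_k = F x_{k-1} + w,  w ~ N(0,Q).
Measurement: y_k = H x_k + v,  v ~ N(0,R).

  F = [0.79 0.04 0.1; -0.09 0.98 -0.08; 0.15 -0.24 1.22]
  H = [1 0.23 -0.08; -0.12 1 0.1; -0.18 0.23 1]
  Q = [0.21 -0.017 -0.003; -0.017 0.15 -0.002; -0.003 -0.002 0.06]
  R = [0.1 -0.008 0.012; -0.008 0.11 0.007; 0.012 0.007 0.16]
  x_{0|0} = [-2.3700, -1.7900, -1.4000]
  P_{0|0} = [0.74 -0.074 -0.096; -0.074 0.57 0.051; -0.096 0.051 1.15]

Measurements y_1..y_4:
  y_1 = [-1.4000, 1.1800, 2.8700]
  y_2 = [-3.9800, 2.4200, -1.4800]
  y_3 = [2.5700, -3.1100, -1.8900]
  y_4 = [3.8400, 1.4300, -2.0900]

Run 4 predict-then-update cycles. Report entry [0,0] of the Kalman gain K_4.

step 1: x^-=[-2.0839, -1.4289, -1.6339]  P^-=[0.6648 -0.1017 0.1404; -0.1017 0.7145 -0.1971; 0.1404 -0.1971 1.7615]  S=[0.7519 -0.0098 -0.1293; -0.0098 0.8333 0.1619; -0.1293 0.1619 1.8480]  K=[0.8485 -0.2057 0.0759; 0.1024 0.8645 -0.0764; 0.0979 -0.2272 0.9417]  nu=[0.8818, 2.5222, 4.4574]  x^+=[-1.5160, 0.5012, 2.0770]  P^+=[0.0958 -0.0217 0.0431; -0.0217 0.0942 -0.0305; 0.0431 -0.0305 0.1650]
step 2: x^-=[-0.9699, 0.4614, 2.1863]  P^-=[0.2768 -0.0442 0.0730; -0.0442 0.2515 -0.0875; 0.0730 -0.0875 0.3485]  S=[0.3636 -0.0161 -0.0052; -0.0161 0.3603 0.0152; -0.0052 0.0152 0.4678]  K=[0.7107 -0.1645 0.0411; 0.0867 0.6952 -0.0681; 0.0698 -0.1962 0.6808]  nu=[-2.9413, 1.6236, -3.9470]  x^+=[-3.4894, 1.6039, -1.0249]  P^+=[0.0794 -0.0172 0.0322; -0.0172 0.0758 -0.0255; 0.0322 -0.0255 0.1201]
step 3: x^-=[-2.7949, 1.9678, -2.1587]  P^-=[0.2647 -0.0386 0.0544; -0.0386 0.2317 -0.0704; 0.0544 -0.0704 0.2728]  S=[0.3548 -0.0162 -0.0123; -0.0162 0.3421 0.0218; -0.0123 0.0218 0.4049]  K=[0.7023 -0.1581 0.0244; 0.0862 0.6781 -0.0590; 0.0592 -0.1819 0.6212]  nu=[4.7397, -5.1973, -0.6870]  x^+=[1.3384, -1.1071, -1.3597]  P^+=[0.0779 -0.0164 0.0290; -0.0164 0.0739 -0.0236; 0.0290 -0.0236 0.1095]
step 4: x^-=[0.8771, -1.0966, -1.1923]  P^-=[0.2632 -0.0375 0.0497; -0.0375 0.2293 -0.0661; 0.0497 -0.0661 0.2546]  S=[0.3542 -0.0161 -0.0142; -0.0161 0.3402 0.0242; -0.0142 0.0242 0.3900]  K=[0.7012 -0.1565 0.0192; 0.0865 0.6758 -0.0557; 0.0561 -0.1772 0.6038]  nu=[3.1198, 2.7511, -0.4876]  x^+=[2.6245, 1.0597, -1.7992]  P^+=[0.0776 -0.0162 0.0281; -0.0162 0.0736 -0.0230; 0.0281 -0.0230 0.1064]

K[0,0] = 0.7012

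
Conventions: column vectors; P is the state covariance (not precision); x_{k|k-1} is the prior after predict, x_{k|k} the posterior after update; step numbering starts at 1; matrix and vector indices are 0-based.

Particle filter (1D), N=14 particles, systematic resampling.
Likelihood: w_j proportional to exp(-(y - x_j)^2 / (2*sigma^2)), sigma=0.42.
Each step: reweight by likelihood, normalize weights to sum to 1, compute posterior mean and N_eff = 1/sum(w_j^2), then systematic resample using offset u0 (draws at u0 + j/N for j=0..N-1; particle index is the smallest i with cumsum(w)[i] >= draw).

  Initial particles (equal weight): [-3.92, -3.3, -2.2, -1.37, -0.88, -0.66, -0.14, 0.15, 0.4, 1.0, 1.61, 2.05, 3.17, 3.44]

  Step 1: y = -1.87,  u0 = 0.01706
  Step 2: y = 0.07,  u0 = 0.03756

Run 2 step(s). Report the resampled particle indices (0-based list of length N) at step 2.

step 1: w=[0.0000, 0.0023, 0.5615, 0.3764, 0.0475, 0.0121, 0.0002, 0.0000, 0.0000, 0.0000, 0.0000, 0.0000, 0.0000, 0.0000]  mean=-1.8085  Neff=2.1768  idx=[2, 2, 2, 2, 2, 2, 2, 2, 3, 3, 3, 3, 3, 4]
step 2: w=[0.0000, 0.0000, 0.0000, 0.0000, 0.0000, 0.0000, 0.0000, 0.0000, 0.0306, 0.0306, 0.0306, 0.0306, 0.0306, 0.8468]  mean=-0.9551  Neff=1.3855  idx=[9, 11, 13, 13, 13, 13, 13, 13, 13, 13, 13, 13, 13, 13]

resampled_idx = [9, 11, 13, 13, 13, 13, 13, 13, 13, 13, 13, 13, 13, 13]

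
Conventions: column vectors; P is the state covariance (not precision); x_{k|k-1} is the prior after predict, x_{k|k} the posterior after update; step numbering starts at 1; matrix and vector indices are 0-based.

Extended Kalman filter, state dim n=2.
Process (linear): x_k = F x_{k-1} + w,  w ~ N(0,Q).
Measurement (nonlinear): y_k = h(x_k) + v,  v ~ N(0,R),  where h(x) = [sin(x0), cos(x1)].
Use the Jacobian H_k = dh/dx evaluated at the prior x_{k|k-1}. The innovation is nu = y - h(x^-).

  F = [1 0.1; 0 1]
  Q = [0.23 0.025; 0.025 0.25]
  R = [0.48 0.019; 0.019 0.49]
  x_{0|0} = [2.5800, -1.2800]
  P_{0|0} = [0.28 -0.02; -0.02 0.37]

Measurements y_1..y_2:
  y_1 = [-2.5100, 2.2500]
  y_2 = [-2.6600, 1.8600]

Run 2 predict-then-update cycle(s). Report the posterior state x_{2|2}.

step 1: x^-=[2.4520, -1.2800]  P^-=[0.5097 0.0420; 0.0420 0.6200]  H_jac=[-0.7715 0.0000; 0.0000 0.9580]  S=[0.7834 -0.0120; -0.0120 1.0590]  K=[-0.5015 0.0323; -0.0327 0.5605]  nu=[-3.1462, 1.9633]  x^+=[4.0931, -0.0766]  P^+=[0.3112 0.0066; 0.0066 0.2860]
step 2: x^-=[4.0855, -0.0766]  P^-=[0.5454 0.0602; 0.0602 0.5360]  H_jac=[-0.5866 0.0000; 0.0000 0.0765]  S=[0.6677 0.0163; 0.0163 0.4931]  K=[-0.4798 0.0252; -0.0549 0.0850]  nu=[-1.8501, 0.8629]  x^+=[4.9949, 0.0984]  P^+=[0.3918 0.0422; 0.0422 0.5306]

x_post = [4.9949, 0.0984]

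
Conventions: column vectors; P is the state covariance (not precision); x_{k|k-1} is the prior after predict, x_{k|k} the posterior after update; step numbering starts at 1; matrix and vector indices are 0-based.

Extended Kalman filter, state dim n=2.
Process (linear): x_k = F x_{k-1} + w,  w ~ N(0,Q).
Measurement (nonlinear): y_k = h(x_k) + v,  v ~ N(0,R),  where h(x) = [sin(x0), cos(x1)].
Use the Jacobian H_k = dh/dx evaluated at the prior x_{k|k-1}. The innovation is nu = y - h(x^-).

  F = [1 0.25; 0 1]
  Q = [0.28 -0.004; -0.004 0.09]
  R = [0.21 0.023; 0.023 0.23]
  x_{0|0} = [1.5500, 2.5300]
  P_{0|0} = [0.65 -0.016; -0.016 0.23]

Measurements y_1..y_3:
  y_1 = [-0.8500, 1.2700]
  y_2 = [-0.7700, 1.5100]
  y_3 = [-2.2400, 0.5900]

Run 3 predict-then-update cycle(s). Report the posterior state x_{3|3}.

x_post = [5.5508, 0.7578]

step 1: x^-=[2.1825, 2.5300]  P^-=[0.9364 0.0375; 0.0375 0.3200]  H_jac=[-0.5743 0.0000; 0.0000 -0.5742]  S=[0.5188 0.0354; 0.0354 0.3355]  K=[-1.0396 0.0454; -0.0042 -0.5472]  nu=[-1.6687, 2.0887]  x^+=[4.0121, 1.3940]  P^+=[0.3783 0.0235; 0.0235 0.2194]
step 2: x^-=[4.3606, 1.3940]  P^-=[0.6838 0.0743; 0.0743 0.3094]  H_jac=[-0.3446 0.0000; 0.0000 -0.9844]  S=[0.2912 0.0482; 0.0482 0.5298]  K=[-0.7984 -0.0654; 0.0073 -0.5755]  nu=[0.1687, 1.3342]  x^+=[4.1386, 0.6275]  P^+=[0.4909 0.0339; 0.0339 0.1343]
step 3: x^-=[4.2954, 0.6275]  P^-=[0.7962 0.0635; 0.0635 0.2243]  H_jac=[-0.4050 0.0000; 0.0000 -0.5871]  S=[0.3406 0.0381; 0.0381 0.3073]  K=[-0.9463 -0.0040; -0.0280 -0.4250]  nu=[-1.3257, -0.2195]  x^+=[5.5508, 0.7578]  P^+=[0.4910 0.0386; 0.0386 0.1676]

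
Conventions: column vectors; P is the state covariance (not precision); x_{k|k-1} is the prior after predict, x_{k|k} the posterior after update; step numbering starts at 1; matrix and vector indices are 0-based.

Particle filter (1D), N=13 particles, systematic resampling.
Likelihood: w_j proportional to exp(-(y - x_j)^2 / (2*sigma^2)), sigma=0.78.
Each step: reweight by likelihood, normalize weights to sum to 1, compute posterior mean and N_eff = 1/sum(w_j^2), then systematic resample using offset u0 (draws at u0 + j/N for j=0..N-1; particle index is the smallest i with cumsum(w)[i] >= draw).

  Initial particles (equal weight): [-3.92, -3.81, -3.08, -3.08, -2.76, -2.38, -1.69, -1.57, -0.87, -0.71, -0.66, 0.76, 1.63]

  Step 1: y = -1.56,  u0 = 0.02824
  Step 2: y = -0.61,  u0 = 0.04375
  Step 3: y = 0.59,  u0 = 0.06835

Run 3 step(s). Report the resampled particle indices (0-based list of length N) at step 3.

resampled_idx = [5, 6, 7, 7, 8, 8, 9, 10, 10, 11, 11, 12, 12]

step 1: w=[0.0021, 0.0032, 0.0303, 0.0303, 0.0619, 0.1163, 0.1993, 0.2021, 0.1367, 0.1116, 0.1039, 0.0024, 0.0000]  mean=-1.5732  Neff=7.0569  idx=[2, 4, 5, 6, 6, 6, 7, 7, 7, 8, 9, 9, 10]
step 2: w=[0.0010, 0.0034, 0.0116, 0.0582, 0.0582, 0.0582, 0.0712, 0.0712, 0.0712, 0.1436, 0.1505, 0.1505, 0.1514]  mean=-1.1087  Neff=8.7459  idx=[3, 4, 6, 7, 8, 9, 9, 10, 10, 11, 11, 12, 12]
step 3: w=[0.0070, 0.0070, 0.0109, 0.0109, 0.0109, 0.0871, 0.0871, 0.1252, 0.1252, 0.1252, 0.1252, 0.1391, 0.1391]  mean=-0.7657  Neff=8.5419  idx=[5, 6, 7, 7, 8, 8, 9, 10, 10, 11, 11, 12, 12]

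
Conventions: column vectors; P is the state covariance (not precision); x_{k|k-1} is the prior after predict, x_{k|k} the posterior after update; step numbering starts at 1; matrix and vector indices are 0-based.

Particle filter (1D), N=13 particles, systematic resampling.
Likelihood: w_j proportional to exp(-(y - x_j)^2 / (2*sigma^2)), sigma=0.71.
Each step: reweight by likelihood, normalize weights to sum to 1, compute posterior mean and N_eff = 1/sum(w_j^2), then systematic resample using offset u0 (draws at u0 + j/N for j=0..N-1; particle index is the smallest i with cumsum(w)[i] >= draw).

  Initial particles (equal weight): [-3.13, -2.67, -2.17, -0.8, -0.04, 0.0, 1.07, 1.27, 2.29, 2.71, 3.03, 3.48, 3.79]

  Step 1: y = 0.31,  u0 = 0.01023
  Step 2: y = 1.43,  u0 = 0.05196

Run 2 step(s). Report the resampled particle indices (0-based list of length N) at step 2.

step 1: w=[0.0000, 0.0000, 0.0007, 0.0956, 0.2874, 0.2951, 0.1830, 0.1301, 0.0066, 0.0011, 0.0002, 0.0000, 0.0000]  mean=0.2902  Neff=4.3610  idx=[3, 3, 4, 4, 4, 5, 5, 5, 5, 6, 6, 6, 7]
step 2: w=[0.0016, 0.0016, 0.0260, 0.0260, 0.0260, 0.0292, 0.0292, 0.0292, 0.0292, 0.1952, 0.1952, 0.1952, 0.2164]  mean=0.8956  Neff=6.0041  idx=[3, 6, 9, 9, 9, 10, 10, 11, 11, 11, 12, 12, 12]

resampled_idx = [3, 6, 9, 9, 9, 10, 10, 11, 11, 11, 12, 12, 12]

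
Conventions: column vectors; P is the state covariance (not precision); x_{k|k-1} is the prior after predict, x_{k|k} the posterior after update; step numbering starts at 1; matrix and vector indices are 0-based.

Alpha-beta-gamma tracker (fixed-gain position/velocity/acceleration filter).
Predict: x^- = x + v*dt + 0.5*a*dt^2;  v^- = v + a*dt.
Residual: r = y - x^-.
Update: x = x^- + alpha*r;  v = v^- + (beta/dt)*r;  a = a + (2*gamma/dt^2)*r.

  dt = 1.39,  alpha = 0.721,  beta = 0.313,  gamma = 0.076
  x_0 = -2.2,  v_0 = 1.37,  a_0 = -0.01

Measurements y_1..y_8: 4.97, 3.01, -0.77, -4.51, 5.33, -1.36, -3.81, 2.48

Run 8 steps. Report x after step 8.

x_post = -0.0831

step 1: x_pred=-0.3054  r=5.2754  x^+=3.4982  v^+=2.5440  a^+=0.4050
step 2: x_pred=7.4256  r=-4.4156  x^+=4.2420  v^+=2.1127  a^+=0.0576
step 3: x_pred=7.2343  r=-8.0043  x^+=1.4632  v^+=0.3904  a^+=-0.5721
step 4: x_pred=1.4532  r=-5.9632  x^+=-2.8463  v^+=-1.7476  a^+=-1.0412
step 5: x_pred=-6.2812  r=11.6112  x^+=2.0905  v^+=-0.5802  a^+=-0.1277
step 6: x_pred=1.1606  r=-2.5206  x^+=-0.6568  v^+=-1.3253  a^+=-0.3260
step 7: x_pred=-2.8139  r=-0.9961  x^+=-3.5321  v^+=-2.0028  a^+=-0.4044
step 8: x_pred=-6.7067  r=9.1867  x^+=-0.0831  v^+=-0.4963  a^+=0.3183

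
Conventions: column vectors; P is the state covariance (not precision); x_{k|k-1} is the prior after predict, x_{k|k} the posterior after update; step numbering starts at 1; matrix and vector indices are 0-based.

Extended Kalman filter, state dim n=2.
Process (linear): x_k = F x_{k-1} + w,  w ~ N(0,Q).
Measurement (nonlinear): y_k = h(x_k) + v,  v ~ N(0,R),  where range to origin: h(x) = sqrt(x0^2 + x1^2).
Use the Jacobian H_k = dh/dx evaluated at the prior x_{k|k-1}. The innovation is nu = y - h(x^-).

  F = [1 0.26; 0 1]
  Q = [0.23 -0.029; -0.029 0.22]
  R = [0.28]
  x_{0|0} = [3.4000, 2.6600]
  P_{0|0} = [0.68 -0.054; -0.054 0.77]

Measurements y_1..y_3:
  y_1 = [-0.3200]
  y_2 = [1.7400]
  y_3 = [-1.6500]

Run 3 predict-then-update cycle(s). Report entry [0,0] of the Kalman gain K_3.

K[0,0] = 0.5751

step 1: x^-=[4.0916, 2.6600]  P^-=[0.9340 0.1172; 0.1172 0.9900]  H_jac=[0.8384 0.5451]  S=[1.3377]  K=[0.6331; 0.4768]  nu=[-5.2002]  x^+=[0.7993, 0.1804]  P^+=[0.3978 -0.2866; -0.2866 0.6858]
step 2: x^-=[0.8462, 0.1804]  P^-=[0.5251 -0.1373; -0.1373 0.9058]  H_jac=[0.9780 0.2085]  S=[0.7656]  K=[0.6334; 0.0713]  nu=[0.8748]  x^+=[1.4003, 0.2427]  P^+=[0.2180 -0.1719; -0.1719 0.9020]
step 3: x^-=[1.4634, 0.2427]  P^-=[0.4196 0.0336; 0.0336 1.1220]  H_jac=[0.9865 0.1636]  S=[0.7292]  K=[0.5751; 0.2973]  nu=[-3.1334]  x^+=[-0.3388, -0.6887]  P^+=[0.1783 -0.0910; -0.0910 1.0575]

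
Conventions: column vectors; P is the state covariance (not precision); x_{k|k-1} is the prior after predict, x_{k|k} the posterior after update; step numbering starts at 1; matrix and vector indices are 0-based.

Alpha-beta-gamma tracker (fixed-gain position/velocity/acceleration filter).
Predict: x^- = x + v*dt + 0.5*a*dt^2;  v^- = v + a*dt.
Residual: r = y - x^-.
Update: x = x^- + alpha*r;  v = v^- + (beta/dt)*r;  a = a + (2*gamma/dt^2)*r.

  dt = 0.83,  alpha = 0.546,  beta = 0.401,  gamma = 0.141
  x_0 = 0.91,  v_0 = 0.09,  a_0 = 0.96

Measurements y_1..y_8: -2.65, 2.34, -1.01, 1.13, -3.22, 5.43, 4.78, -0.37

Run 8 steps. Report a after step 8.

step 1: x_pred=1.3154  r=-3.9654  x^+=-0.8497  v^+=-1.0290  a^+=-0.6632
step 2: x_pred=-1.9322  r=4.2722  x^+=0.4004  v^+=0.4846  a^+=1.0856
step 3: x_pred=1.1766  r=-2.1866  x^+=-0.0173  v^+=0.3293  a^+=0.1906
step 4: x_pred=0.3216  r=0.8084  x^+=0.7630  v^+=0.8780  a^+=0.5215
step 5: x_pred=1.6713  r=-4.8913  x^+=-0.9993  v^+=-1.0524  a^+=-1.4808
step 6: x_pred=-2.3829  r=7.8129  x^+=1.8830  v^+=1.4932  a^+=1.7174
step 7: x_pred=3.7139  r=1.0661  x^+=4.2960  v^+=3.4337  a^+=2.1538
step 8: x_pred=7.8879  r=-8.2579  x^+=3.3791  v^+=1.2317  a^+=-1.2265

a_post = -1.2265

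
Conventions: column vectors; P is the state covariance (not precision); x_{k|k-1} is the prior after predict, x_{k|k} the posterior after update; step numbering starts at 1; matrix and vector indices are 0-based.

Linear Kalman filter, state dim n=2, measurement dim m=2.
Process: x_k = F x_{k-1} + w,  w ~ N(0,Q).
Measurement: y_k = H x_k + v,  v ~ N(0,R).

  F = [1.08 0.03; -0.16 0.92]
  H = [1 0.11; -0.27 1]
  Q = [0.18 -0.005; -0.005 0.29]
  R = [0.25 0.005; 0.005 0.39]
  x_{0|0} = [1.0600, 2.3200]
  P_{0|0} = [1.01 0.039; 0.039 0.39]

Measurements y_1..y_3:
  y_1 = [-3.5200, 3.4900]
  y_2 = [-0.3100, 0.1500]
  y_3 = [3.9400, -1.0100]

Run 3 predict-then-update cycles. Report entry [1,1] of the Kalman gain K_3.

K[1,1] = 0.5396

step 1: x^-=[1.2144, 1.9648]  P^-=[1.3609 -0.1302; -0.1302 0.6345]  S=[1.5900 -0.4190; -0.4190 1.1940]  K=[0.8122 -0.1318; 0.1210 0.6033]  nu=[-4.9505, 1.8531]  x^+=[-3.0507, 2.4838]  P^+=[0.2016 0.0071; 0.0071 0.2378]
step 2: x^-=[-3.2202, 2.7732]  P^-=[0.4158 -0.0263; -0.0263 0.4943]  S=[0.6660 -0.0784; -0.0784 0.9288]  K=[0.6085 -0.0978; 0.1068 0.5489]  nu=[2.6052, -3.4927]  x^+=[-1.2934, 1.1345]  P^+=[0.1510 0.0057; 0.0057 0.2161]
step 3: x^-=[-1.3629, 1.2507]  P^-=[0.3567 -0.0195; -0.0195 0.4751]  S=[0.6082 -0.0580; -0.0580 0.9017]  K=[0.5743 -0.0915; 0.1053 0.5396]  nu=[5.1653, -2.6286]  x^+=[1.8440, 0.3762]  P^+=[0.1425 0.0056; 0.0056 0.2125]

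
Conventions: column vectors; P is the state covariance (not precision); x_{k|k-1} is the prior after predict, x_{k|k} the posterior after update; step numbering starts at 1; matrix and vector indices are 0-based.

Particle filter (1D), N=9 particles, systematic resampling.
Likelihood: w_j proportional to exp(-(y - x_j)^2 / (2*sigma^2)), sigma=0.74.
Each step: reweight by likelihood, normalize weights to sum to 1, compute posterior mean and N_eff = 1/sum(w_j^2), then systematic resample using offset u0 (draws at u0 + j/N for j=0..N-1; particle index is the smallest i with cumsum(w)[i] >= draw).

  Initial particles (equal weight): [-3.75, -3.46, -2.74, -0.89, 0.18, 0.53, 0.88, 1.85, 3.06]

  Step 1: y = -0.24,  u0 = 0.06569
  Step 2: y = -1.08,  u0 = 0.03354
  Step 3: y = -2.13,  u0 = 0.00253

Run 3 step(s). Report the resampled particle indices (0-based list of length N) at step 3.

step 1: w=[0.0000, 0.0000, 0.0014, 0.2772, 0.3470, 0.2372, 0.1297, 0.0076, 0.0000]  mean=0.0658  Neff=3.6987  idx=[3, 3, 4, 4, 4, 4, 5, 5, 6]
step 2: w=[0.3130, 0.3130, 0.0759, 0.0759, 0.0759, 0.0759, 0.0303, 0.0303, 0.0097]  mean=-0.4618  Neff=4.5266  idx=[0, 0, 0, 1, 1, 1, 2, 4, 5]
step 3: w=[0.1641, 0.1641, 0.1641, 0.1641, 0.1641, 0.1641, 0.0051, 0.0051, 0.0051]  mean=-0.8736  Neff=6.1855  idx=[0, 0, 1, 2, 2, 3, 4, 4, 5]

resampled_idx = [0, 0, 1, 2, 2, 3, 4, 4, 5]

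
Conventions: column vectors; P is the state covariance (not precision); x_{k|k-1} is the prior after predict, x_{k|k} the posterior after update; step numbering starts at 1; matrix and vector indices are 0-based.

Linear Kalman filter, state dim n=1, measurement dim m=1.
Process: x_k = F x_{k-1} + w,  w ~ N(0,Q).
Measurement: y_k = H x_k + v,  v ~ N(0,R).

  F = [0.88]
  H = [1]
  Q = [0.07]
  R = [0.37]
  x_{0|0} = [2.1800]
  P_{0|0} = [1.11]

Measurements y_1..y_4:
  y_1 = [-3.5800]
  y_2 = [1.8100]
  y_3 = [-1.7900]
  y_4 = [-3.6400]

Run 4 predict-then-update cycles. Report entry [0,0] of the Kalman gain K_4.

K[0,0] = 0.3122

step 1: x^-=[1.9184]  P^-=[0.9296]  S=[1.2996]  K=[0.7153]  nu=[-5.4984]  x^+=[-2.0146]  P^+=[0.2647]
step 2: x^-=[-1.7728]  P^-=[0.2750]  S=[0.6450]  K=[0.4263]  nu=[3.5828]  x^+=[-0.2454]  P^+=[0.1577]
step 3: x^-=[-0.2160]  P^-=[0.1922]  S=[0.5622]  K=[0.3418]  nu=[-1.5740]  x^+=[-0.7540]  P^+=[0.1265]
step 4: x^-=[-0.6635]  P^-=[0.1679]  S=[0.5379]  K=[0.3122]  nu=[-2.9765]  x^+=[-1.5927]  P^+=[0.1155]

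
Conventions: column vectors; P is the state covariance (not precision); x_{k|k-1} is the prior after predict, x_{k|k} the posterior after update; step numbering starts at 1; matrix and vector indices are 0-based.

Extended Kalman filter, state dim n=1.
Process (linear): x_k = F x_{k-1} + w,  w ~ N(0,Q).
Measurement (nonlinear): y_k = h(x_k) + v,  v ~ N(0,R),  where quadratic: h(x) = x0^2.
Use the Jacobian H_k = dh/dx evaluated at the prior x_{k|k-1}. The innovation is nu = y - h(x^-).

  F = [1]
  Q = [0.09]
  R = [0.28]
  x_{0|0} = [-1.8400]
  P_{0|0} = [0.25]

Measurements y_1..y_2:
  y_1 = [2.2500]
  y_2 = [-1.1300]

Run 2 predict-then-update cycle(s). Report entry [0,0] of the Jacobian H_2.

step 1: x^-=[-1.8400]  P^-=[0.3400]  H_jac=[-3.6800]  S=[4.8844]  K=[-0.2562]  nu=[-1.1356]  x^+=[-1.5491]  P^+=[0.0195]
step 2: x^-=[-1.5491]  P^-=[0.1095]  H_jac=[-3.0982]  S=[1.3310]  K=[-0.2549]  nu=[-3.5297]  x^+=[-0.6495]  P^+=[0.0230]

H_jac[0,0] = -3.0982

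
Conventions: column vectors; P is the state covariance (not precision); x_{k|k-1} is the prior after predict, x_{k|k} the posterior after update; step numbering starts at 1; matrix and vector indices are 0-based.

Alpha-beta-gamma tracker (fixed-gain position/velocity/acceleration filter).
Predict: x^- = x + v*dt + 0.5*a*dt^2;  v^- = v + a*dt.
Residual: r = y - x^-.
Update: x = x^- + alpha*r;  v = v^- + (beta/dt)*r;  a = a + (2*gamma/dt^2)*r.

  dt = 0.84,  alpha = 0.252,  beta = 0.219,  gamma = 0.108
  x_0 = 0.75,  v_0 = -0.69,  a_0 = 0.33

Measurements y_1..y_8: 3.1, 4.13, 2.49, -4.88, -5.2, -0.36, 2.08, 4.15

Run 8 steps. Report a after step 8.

step 1: x_pred=0.2868  r=2.8132  x^+=0.9957  v^+=0.3206  a^+=1.1912
step 2: x_pred=1.6853  r=2.4447  x^+=2.3014  v^+=1.9586  a^+=1.9395
step 3: x_pred=4.6309  r=-2.1409  x^+=4.0914  v^+=3.0296  a^+=1.2842
step 4: x_pred=7.0893  r=-11.9693  x^+=4.0731  v^+=0.9878  a^+=-2.3799
step 5: x_pred=4.0632  r=-9.2632  x^+=1.7289  v^+=-3.4264  a^+=-5.2156
step 6: x_pred=-2.9894  r=2.6294  x^+=-2.3268  v^+=-7.1219  a^+=-4.4107
step 7: x_pred=-9.8653  r=11.9453  x^+=-6.8551  v^+=-7.7126  a^+=-0.7539
step 8: x_pred=-13.5996  r=17.7496  x^+=-9.1267  v^+=-3.7183  a^+=4.6796

a_post = 4.6796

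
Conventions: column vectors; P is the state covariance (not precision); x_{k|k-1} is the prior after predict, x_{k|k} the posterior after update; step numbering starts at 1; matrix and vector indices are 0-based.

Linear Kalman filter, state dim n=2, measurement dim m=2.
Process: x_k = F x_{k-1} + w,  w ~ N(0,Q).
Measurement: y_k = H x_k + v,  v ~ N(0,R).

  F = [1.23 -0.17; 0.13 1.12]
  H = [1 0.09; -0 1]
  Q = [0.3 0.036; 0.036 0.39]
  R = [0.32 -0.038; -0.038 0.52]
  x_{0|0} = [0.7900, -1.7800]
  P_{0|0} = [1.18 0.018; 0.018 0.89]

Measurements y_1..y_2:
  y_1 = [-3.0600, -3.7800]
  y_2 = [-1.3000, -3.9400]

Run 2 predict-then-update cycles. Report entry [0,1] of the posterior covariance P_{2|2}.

step 1: x^-=[1.2743, -1.8909]  P^-=[2.1034 0.0796; 0.0796 1.5316]  S=[2.4502 0.1795; 0.1795 2.0516]  K=[0.8641 -0.0368; 0.0343 0.7435]  nu=[-4.1641, -1.8891]  x^+=[-2.2544, -3.4383]  P^+=[0.2826 -0.0520; -0.0520 0.3853]
step 2: x^-=[-2.1885, -4.1440]  P^-=[0.7604 -0.0626; -0.0626 0.8630]  S=[1.0761 -0.0229; -0.0229 1.3830]  K=[0.7007 -0.0337; 0.0273 0.6245]  nu=[1.2614, 0.2040]  x^+=[-1.3115, -3.9822]  P^+=[0.2295 -0.0441; -0.0441 0.3237]

P_post[0,1] = -0.0441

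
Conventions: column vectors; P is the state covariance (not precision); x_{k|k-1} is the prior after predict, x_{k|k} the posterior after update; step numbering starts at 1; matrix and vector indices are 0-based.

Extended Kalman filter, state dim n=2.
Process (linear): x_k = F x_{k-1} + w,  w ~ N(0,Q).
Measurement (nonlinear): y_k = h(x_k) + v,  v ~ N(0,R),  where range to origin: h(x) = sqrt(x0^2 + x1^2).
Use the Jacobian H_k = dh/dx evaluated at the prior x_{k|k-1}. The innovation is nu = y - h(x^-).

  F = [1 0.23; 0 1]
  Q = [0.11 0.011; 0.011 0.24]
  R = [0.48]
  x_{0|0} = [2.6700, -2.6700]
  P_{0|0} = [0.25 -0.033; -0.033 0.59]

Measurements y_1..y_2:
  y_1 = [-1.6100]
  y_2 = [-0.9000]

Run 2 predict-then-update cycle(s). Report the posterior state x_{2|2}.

step 1: x^-=[2.0559, -2.6700]  P^-=[0.3760 0.1137; 0.1137 0.8300]  H_jac=[0.6101 -0.7923]  S=[1.0311]  K=[0.1351; -0.5705]  nu=[-4.9798]  x^+=[1.3830, 0.1711]  P^+=[0.3572 0.1932; 0.1932 0.4944]
step 2: x^-=[1.4224, 0.1711]  P^-=[0.5822 0.3179; 0.3179 0.7344]  H_jac=[0.9928 0.1194]  S=[1.1398]  K=[0.5405; 0.3539]  nu=[-2.3326]  x^+=[0.1616, -0.6543]  P^+=[0.2493 0.0999; 0.0999 0.5917]

x_post = [0.1616, -0.6543]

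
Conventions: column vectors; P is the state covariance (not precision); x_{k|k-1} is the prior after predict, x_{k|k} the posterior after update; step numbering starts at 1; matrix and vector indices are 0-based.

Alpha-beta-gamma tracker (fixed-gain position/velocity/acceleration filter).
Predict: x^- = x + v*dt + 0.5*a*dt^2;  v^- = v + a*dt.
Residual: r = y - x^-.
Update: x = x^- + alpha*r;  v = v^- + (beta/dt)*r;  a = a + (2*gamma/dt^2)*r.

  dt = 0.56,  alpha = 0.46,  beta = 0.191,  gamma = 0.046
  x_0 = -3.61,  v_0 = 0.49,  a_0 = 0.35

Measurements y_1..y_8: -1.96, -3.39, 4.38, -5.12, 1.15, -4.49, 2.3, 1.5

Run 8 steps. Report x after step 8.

x_post = 0.7559

step 1: x_pred=-3.2807  r=1.3207  x^+=-2.6732  v^+=1.1365  a^+=0.7375
step 2: x_pred=-1.9211  r=-1.4689  x^+=-2.5968  v^+=1.0484  a^+=0.3065
step 3: x_pred=-1.9616  r=6.3416  x^+=0.9555  v^+=3.3831  a^+=2.1670
step 4: x_pred=3.1898  r=-8.3098  x^+=-0.6327  v^+=1.7623  a^+=-0.2709
step 5: x_pred=0.3117  r=0.8383  x^+=0.6973  v^+=1.8965  a^+=-0.0249
step 6: x_pred=1.7555  r=-6.2455  x^+=-1.1174  v^+=-0.2476  a^+=-1.8572
step 7: x_pred=-1.5473  r=3.8473  x^+=0.2225  v^+=0.0246  a^+=-0.7285
step 8: x_pred=0.1220  r=1.3780  x^+=0.7559  v^+=0.0866  a^+=-0.3242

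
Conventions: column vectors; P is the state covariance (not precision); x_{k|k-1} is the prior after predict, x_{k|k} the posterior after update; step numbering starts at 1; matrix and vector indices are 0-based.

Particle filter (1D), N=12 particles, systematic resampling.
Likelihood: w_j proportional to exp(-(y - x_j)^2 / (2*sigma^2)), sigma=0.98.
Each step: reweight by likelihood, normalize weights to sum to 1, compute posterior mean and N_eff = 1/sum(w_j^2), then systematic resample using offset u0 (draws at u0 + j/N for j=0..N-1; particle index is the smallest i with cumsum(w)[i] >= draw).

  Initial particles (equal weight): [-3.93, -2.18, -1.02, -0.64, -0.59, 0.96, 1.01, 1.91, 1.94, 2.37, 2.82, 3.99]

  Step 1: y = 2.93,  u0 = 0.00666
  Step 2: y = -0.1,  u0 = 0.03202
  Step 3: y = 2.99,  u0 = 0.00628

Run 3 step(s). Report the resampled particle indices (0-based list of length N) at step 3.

step 1: w=[0.0000, 0.0000, 0.0001, 0.0003, 0.0004, 0.0343, 0.0380, 0.1505, 0.1553, 0.2198, 0.2571, 0.1442]  mean=2.4807  Neff=5.4173  idx=[5, 7, 7, 8, 8, 9, 9, 9, 10, 10, 10, 11]
step 2: w=[0.4677, 0.1025, 0.1025, 0.0962, 0.0962, 0.0350, 0.0350, 0.0350, 0.0099, 0.0099, 0.0099, 0.0001]  mean=1.5472  Neff=3.8134  idx=[0, 0, 0, 0, 0, 0, 1, 2, 3, 4, 5, 7]
step 3: w=[0.0257, 0.0257, 0.0257, 0.0257, 0.0257, 0.0257, 0.1196, 0.1196, 0.1236, 0.1236, 0.1797, 0.1797]  mean=1.9363  Neff=7.8294  idx=[0, 3, 6, 6, 7, 8, 8, 9, 10, 10, 11, 11]

resampled_idx = [0, 3, 6, 6, 7, 8, 8, 9, 10, 10, 11, 11]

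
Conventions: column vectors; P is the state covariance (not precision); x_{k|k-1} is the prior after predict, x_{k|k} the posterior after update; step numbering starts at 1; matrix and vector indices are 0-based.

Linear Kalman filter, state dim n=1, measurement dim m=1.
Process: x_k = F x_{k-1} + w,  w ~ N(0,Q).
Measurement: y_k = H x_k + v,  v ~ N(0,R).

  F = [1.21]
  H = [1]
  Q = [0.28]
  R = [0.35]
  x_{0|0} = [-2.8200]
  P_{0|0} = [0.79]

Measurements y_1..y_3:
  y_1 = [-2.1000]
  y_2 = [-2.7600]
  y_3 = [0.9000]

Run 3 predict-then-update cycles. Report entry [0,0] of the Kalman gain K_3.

step 1: x^-=[-3.4122]  P^-=[1.4366]  S=[1.7866]  K=[0.8041]  nu=[1.3122]  x^+=[-2.3571]  P^+=[0.2814]
step 2: x^-=[-2.8520]  P^-=[0.6920]  S=[1.0420]  K=[0.6641]  nu=[0.0920]  x^+=[-2.7909]  P^+=[0.2324]
step 3: x^-=[-3.3770]  P^-=[0.6203]  S=[0.9703]  K=[0.6393]  nu=[4.2770]  x^+=[-0.6427]  P^+=[0.2238]

K[0,0] = 0.6393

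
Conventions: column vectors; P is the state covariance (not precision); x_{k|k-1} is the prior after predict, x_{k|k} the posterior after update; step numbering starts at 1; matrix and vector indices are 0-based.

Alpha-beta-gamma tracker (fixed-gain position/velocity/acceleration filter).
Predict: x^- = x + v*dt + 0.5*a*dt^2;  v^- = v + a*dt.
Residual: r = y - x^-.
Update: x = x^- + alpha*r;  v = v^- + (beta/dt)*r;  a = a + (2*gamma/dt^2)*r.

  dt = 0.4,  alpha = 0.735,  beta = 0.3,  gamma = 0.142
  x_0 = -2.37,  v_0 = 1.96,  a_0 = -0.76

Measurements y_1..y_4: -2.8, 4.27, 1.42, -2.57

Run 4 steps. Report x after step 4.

step 1: x_pred=-1.6468  r=-1.1532  x^+=-2.4944  v^+=0.7911  a^+=-2.8069
step 2: x_pred=-2.4025  r=6.6725  x^+=2.5018  v^+=4.6727  a^+=9.0368
step 3: x_pred=5.0938  r=-3.6738  x^+=2.3936  v^+=5.5321  a^+=2.5158
step 4: x_pred=4.8077  r=-7.3777  x^+=-0.6149  v^+=1.0051  a^+=-10.5796

x_post = -0.6149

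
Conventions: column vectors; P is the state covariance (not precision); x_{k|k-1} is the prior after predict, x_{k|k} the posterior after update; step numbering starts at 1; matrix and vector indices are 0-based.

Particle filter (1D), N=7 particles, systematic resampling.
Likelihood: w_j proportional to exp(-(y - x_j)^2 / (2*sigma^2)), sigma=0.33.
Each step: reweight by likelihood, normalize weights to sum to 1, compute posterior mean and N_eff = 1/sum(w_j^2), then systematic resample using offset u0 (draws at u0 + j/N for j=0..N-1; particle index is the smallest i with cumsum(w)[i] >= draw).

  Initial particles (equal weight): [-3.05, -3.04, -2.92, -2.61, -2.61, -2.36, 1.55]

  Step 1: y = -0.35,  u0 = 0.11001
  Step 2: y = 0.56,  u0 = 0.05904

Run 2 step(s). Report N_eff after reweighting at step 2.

step 1: w=[0.0000, 0.0000, 0.0000, 0.0009, 0.0009, 0.1217, 0.8765]  mean=1.0668  Neff=1.2770  idx=[5, 6, 6, 6, 6, 6, 6]
step 2: w=[0.0000, 0.1667, 0.1667, 0.1667, 0.1667, 0.1667, 0.1667]  mean=1.5500  Neff=6.0000  idx=[1, 2, 3, 3, 4, 5, 6]

N_eff = 6.0000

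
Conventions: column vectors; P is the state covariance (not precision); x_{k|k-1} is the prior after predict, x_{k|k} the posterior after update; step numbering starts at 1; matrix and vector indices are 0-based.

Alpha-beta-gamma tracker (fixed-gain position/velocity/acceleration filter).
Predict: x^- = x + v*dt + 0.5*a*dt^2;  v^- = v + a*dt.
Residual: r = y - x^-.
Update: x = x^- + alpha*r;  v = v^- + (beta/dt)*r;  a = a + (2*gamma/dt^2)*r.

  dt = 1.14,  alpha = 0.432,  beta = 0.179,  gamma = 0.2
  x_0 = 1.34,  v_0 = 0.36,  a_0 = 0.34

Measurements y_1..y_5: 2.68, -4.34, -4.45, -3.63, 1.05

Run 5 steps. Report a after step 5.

step 1: x_pred=1.9713  r=0.7087  x^+=2.2775  v^+=0.8589  a^+=0.5581
step 2: x_pred=3.6193  r=-7.9593  x^+=0.1809  v^+=0.2454  a^+=-1.8916
step 3: x_pred=-0.7686  r=-3.6814  x^+=-2.3590  v^+=-2.4891  a^+=-3.0247
step 4: x_pred=-7.1620  r=3.5320  x^+=-5.6362  v^+=-5.3827  a^+=-1.9376
step 5: x_pred=-13.0316  r=14.0816  x^+=-6.9483  v^+=-5.3806  a^+=2.3965

a_post = 2.3965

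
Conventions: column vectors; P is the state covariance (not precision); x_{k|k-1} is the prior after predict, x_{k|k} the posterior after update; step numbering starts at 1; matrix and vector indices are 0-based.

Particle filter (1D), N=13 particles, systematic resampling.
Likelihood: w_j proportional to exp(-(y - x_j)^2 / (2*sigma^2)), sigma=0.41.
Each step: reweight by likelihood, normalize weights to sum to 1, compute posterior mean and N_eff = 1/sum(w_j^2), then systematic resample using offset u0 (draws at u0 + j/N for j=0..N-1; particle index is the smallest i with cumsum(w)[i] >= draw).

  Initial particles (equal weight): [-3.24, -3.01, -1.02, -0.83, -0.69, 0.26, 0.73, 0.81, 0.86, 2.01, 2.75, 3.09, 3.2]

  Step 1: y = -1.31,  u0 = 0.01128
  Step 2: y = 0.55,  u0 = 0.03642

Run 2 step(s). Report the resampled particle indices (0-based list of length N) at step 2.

step 1: w=[0.0000, 0.0001, 0.4860, 0.3145, 0.1989, 0.0004, 0.0000, 0.0000, 0.0000, 0.0000, 0.0000, 0.0000, 0.0000]  mean=-0.8943  Neff=2.6688  idx=[2, 2, 2, 2, 2, 2, 2, 3, 3, 3, 3, 4, 4]
step 2: w=[0.0167, 0.0167, 0.0167, 0.0167, 0.0167, 0.0167, 0.0167, 0.0887, 0.0887, 0.0887, 0.0887, 0.2640, 0.2640]  mean=-0.7783  Neff=5.7853  idx=[2, 6, 7, 8, 9, 10, 11, 11, 11, 11, 12, 12, 12]

resampled_idx = [2, 6, 7, 8, 9, 10, 11, 11, 11, 11, 12, 12, 12]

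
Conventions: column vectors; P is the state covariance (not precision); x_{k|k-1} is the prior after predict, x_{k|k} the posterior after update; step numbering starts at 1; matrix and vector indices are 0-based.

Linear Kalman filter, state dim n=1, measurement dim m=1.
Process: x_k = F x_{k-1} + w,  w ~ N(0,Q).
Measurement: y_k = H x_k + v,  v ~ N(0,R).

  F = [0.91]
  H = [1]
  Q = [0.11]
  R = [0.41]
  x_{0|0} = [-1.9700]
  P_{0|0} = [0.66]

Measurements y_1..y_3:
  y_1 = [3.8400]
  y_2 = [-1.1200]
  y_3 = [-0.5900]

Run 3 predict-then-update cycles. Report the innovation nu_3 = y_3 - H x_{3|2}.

step 1: x^-=[-1.7927]  P^-=[0.6565]  S=[1.0665]  K=[0.6156]  nu=[5.6327]  x^+=[1.6747]  P^+=[0.2524]
step 2: x^-=[1.5240]  P^-=[0.3190]  S=[0.7290]  K=[0.4376]  nu=[-2.6440]  x^+=[0.3670]  P^+=[0.1794]
step 3: x^-=[0.3340]  P^-=[0.2586]  S=[0.6686]  K=[0.3868]  nu=[-0.9240]  x^+=[-0.0234]  P^+=[0.1586]

innov = [-0.9240]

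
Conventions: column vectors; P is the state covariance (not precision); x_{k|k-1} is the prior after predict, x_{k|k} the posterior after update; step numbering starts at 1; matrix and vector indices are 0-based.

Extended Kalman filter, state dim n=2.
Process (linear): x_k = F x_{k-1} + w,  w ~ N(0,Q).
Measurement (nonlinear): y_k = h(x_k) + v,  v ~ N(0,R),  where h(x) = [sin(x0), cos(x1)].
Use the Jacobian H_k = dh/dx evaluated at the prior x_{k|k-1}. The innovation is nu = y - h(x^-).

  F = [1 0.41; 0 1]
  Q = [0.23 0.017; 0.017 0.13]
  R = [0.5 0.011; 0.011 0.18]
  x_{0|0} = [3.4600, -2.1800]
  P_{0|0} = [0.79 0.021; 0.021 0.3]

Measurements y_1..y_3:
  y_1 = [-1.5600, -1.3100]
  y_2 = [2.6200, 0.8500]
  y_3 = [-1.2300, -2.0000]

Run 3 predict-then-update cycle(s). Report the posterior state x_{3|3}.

step 1: x^-=[2.5662, -2.1800]  P^-=[1.0877 0.1610; 0.1610 0.4300]  H_jac=[-0.8390 0.0000; 0.0000 0.8201]  S=[1.2656 -0.0998; -0.0998 0.4692]  K=[-0.7108 0.1303; -0.0483 0.7413]  nu=[-2.1042, -0.7378]  x^+=[3.9656, -2.6253]  P^+=[0.4219 0.0191; 0.0191 0.1621]
step 2: x^-=[2.8893, -2.6253]  P^-=[0.6947 0.1025; 0.1025 0.2921]  H_jac=[-0.9683 0.0000; 0.0000 0.4936]  S=[1.1514 -0.0380; -0.0380 0.2512]  K=[-0.5805 0.1136; -0.0676 0.5638]  nu=[2.3703, 1.7197]  x^+=[1.7087, -1.8160]  P^+=[0.2985 0.0285; 0.0285 0.2041]
step 3: x^-=[0.9641, -1.8160]  P^-=[0.5861 0.1292; 0.1292 0.3341]  H_jac=[0.5702 0.0000; 0.0000 0.9701]  S=[0.6906 0.0824; 0.0824 0.4944]  K=[0.4629 0.1763; 0.0290 0.6507]  nu=[-2.0515, -1.7572]  x^+=[-0.2953, -3.0189]  P^+=[0.4093 0.0380; 0.0380 0.1211]

x_post = [-0.2953, -3.0189]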